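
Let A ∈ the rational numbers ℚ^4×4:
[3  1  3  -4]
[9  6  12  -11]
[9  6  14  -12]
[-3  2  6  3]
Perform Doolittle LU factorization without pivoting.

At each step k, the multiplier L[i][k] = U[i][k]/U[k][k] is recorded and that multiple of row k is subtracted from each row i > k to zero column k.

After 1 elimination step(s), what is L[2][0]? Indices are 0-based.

L[2][0] = 3

[col 0] pivot 3
  R1 -= 3*R0 → (0, 3, 3, 1)  (L[1][0] := 3)
  R2 -= 3*R0 → (0, 3, 5, 0)  (L[2][0] := 3)
  R3 -= -1*R0 → (0, 3, 9, -1)  (L[3][0] := -1)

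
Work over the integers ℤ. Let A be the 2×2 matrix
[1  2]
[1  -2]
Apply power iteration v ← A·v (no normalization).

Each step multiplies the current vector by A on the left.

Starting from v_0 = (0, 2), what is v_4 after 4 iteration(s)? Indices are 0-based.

v_4 = (-36, 76)

v_0 = (0, 2).
v_1 = A·v_0 = (4, -4).
v_2 = A·v_1 = (-4, 12).
v_3 = A·v_2 = (20, -28).
v_4 = A·v_3 = (-36, 76).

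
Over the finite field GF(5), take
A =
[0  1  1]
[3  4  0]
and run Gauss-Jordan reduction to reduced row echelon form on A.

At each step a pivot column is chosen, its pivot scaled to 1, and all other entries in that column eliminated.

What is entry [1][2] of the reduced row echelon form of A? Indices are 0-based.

pivot(0,0): swap R0↔R1
pivot(0,0)=3: scale R0 → (1, 3, 0)
pivot(1,1)=1: scale R1 → (0, 1, 1)
  clear (0,1): R0 −= (3)R1 → (1, 0, 2)

M[1][2] = 1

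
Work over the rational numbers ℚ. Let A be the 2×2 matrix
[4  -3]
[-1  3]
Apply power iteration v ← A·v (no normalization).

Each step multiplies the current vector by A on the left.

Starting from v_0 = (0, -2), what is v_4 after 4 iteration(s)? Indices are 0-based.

v_0 = (0, -2).
v_1 = A·v_0 = (6, -6).
v_2 = A·v_1 = (42, -24).
v_3 = A·v_2 = (240, -114).
v_4 = A·v_3 = (1302, -582).

v_4 = (1302, -582)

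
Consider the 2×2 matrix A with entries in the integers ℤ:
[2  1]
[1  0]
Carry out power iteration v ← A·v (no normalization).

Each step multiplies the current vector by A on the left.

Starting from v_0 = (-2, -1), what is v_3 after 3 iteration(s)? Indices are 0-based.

v_3 = (-29, -12)

v_0 = (-2, -1).
v_1 = A·v_0 = (-5, -2).
v_2 = A·v_1 = (-12, -5).
v_3 = A·v_2 = (-29, -12).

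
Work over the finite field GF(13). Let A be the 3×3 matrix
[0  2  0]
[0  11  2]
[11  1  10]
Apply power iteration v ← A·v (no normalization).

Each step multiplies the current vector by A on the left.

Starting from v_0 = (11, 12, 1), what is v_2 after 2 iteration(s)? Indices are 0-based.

v_0 = (11, 12, 1).
v_1 = A·v_0 = (11, 4, 0).
v_2 = A·v_1 = (8, 5, 8).

v_2 = (8, 5, 8)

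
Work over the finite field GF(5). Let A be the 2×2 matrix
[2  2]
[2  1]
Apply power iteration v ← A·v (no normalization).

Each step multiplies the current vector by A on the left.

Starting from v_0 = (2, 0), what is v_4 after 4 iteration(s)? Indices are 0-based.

v_0 = (2, 0).
v_1 = A·v_0 = (4, 4).
v_2 = A·v_1 = (1, 2).
v_3 = A·v_2 = (1, 4).
v_4 = A·v_3 = (0, 1).

v_4 = (0, 1)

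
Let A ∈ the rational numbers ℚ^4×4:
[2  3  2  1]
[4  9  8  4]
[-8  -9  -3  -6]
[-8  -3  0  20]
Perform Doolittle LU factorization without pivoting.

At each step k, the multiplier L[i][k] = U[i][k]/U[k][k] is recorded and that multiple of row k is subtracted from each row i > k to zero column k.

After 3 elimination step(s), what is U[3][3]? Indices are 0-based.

Step 1: pivot at (0,0) is 2.
  row1 ← row1 − (2)·row0  ⇒  L[1][0]=2, U row1=(0, 3, 4, 2)
  row2 ← row2 − (-4)·row0  ⇒  L[2][0]=-4, U row2=(0, 3, 5, -2)
  row3 ← row3 − (-4)·row0  ⇒  L[3][0]=-4, U row3=(0, 9, 8, 24)
Step 2: pivot at (1,1) is 3.
  row2 ← row2 − (1)·row1  ⇒  L[2][1]=1, U row2=(0, 0, 1, -4)
  row3 ← row3 − (3)·row1  ⇒  L[3][1]=3, U row3=(0, 0, -4, 18)
Step 3: pivot at (2,2) is 1.
  row3 ← row3 − (-4)·row2  ⇒  L[3][2]=-4, U row3=(0, 0, 0, 2)

U[3][3] = 2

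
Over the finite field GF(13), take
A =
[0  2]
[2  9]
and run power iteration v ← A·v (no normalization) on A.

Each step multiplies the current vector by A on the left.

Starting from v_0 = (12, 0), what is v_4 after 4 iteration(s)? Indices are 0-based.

v_0 = (12, 0).
v_1 = A·v_0 = (0, 11).
v_2 = A·v_1 = (9, 8).
v_3 = A·v_2 = (3, 12).
v_4 = A·v_3 = (11, 10).

v_4 = (11, 10)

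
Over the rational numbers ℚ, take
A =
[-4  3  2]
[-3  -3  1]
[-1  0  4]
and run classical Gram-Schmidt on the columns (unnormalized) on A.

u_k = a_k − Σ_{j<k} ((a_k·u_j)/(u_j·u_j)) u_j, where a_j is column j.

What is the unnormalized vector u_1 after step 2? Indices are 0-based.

Step 1: u_0 = a_0 = (-4, -3, -1).
Step 2: u_1 = a_1 − (-3/26)·u_0 = (33/13, -87/26, -3/26).

u_1 = (33/13, -87/26, -3/26)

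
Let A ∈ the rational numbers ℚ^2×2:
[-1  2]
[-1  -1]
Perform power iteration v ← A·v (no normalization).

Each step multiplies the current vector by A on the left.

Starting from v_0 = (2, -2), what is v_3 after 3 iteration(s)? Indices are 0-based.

v_3 = (6, -12)

v_0 = (2, -2).
v_1 = A·v_0 = (-6, 0).
v_2 = A·v_1 = (6, 6).
v_3 = A·v_2 = (6, -12).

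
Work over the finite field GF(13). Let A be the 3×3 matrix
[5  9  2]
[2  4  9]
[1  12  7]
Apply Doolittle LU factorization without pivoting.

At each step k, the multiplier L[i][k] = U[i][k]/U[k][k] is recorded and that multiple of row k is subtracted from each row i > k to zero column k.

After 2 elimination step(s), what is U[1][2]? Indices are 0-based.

U[1][2] = 3

k=0: U[0][0]=5
  eliminate (1,0): mult=3, new row 1: (0, 3, 3); set L[1][0]=3
  eliminate (2,0): mult=8, new row 2: (0, 5, 4); set L[2][0]=8
k=1: U[1][1]=3
  eliminate (2,1): mult=6, new row 2: (0, 0, 12); set L[2][1]=6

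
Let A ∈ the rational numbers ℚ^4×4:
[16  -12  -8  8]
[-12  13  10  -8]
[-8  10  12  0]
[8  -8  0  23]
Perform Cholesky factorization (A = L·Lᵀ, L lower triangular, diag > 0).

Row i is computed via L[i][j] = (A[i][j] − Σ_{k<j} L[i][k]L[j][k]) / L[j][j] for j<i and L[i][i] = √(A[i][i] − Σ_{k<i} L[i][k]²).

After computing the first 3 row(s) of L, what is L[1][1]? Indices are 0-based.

Step 1: L[0][0] = √(16) = 4.
  L[1][0] = (-12) / L[0][0] = -3.
Step 2: L[1][1] = √(4) = 2.
  L[2][0] = (-8) / L[0][0] = -2.
  L[2][1] = (4) / L[1][1] = 2.
Step 3: L[2][2] = √(4) = 2.

L[1][1] = 2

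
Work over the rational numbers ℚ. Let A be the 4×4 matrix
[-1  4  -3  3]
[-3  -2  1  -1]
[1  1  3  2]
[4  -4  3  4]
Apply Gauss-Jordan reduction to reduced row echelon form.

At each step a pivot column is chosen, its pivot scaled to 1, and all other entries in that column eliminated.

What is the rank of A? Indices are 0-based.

rank = 4

step 1: normalize row 0 (÷-1) = (1, -4, 3, -3)
  row 1: subtract -3×row0 = (0, -14, 10, -10)
  row 2: subtract 1×row0 = (0, 5, 0, 5)
  row 3: subtract 4×row0 = (0, 12, -9, 16)
step 2: normalize row 1 (÷-14) = (0, 1, -5/7, 5/7)
  row 0: subtract -4×row1 = (1, 0, 1/7, -1/7)
  row 2: subtract 5×row1 = (0, 0, 25/7, 10/7)
  row 3: subtract 12×row1 = (0, 0, -3/7, 52/7)
step 3: normalize row 2 (÷25/7) = (0, 0, 1, 2/5)
  row 0: subtract 1/7×row2 = (1, 0, 0, -1/5)
  row 1: subtract -5/7×row2 = (0, 1, 0, 1)
  row 3: subtract -3/7×row2 = (0, 0, 0, 38/5)
step 4: normalize row 3 (÷38/5) = (0, 0, 0, 1)
  row 0: subtract -1/5×row3 = (1, 0, 0, 0)
  row 1: subtract 1×row3 = (0, 1, 0, 0)
  row 2: subtract 2/5×row3 = (0, 0, 1, 0)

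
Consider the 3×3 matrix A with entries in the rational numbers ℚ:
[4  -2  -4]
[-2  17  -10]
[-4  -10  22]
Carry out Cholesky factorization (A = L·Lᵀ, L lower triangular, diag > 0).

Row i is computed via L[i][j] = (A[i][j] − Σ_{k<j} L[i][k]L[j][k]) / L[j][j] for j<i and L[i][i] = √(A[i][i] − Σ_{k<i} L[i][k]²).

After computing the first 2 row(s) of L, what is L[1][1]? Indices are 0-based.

Step 1: L[0][0] = √(4) = 2.
  L[1][0] = (-2) / L[0][0] = -1.
Step 2: L[1][1] = √(16) = 4.

L[1][1] = 4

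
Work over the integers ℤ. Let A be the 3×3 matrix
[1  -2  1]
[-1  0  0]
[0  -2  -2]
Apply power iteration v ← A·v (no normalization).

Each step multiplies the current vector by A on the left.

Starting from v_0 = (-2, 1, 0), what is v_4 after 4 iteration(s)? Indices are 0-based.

v_4 = (-46, 18, -4)

v_0 = (-2, 1, 0).
v_1 = A·v_0 = (-4, 2, -2).
v_2 = A·v_1 = (-10, 4, 0).
v_3 = A·v_2 = (-18, 10, -8).
v_4 = A·v_3 = (-46, 18, -4).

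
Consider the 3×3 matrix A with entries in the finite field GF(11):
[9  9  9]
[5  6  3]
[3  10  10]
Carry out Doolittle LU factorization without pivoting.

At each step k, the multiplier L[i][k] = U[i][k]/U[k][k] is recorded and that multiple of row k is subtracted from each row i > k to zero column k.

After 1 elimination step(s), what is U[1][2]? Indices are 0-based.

[col 0] pivot 9
  R1 -= 3*R0 → (0, 1, 9)  (L[1][0] := 3)
  R2 -= 4*R0 → (0, 7, 7)  (L[2][0] := 4)

U[1][2] = 9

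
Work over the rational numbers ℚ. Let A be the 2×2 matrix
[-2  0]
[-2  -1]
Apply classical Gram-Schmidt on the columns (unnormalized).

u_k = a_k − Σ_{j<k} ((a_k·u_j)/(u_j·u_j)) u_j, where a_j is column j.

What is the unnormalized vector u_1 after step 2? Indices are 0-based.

Step 1: u_0 = a_0 = (-2, -2).
Step 2: u_1 = a_1 − (1/4)·u_0 = (1/2, -1/2).

u_1 = (1/2, -1/2)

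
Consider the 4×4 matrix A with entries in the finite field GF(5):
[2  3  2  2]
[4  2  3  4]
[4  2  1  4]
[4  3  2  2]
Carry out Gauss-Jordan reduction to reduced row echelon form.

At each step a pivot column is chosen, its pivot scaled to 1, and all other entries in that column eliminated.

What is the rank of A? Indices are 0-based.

rank = 4

pivot(0,0)=2: scale R0 → (1, 4, 1, 1)
  clear (1,0): R1 −= (4)R0 → (0, 1, 4, 0)
  clear (2,0): R2 −= (4)R0 → (0, 1, 2, 0)
  clear (3,0): R3 −= (4)R0 → (0, 2, 3, 3)
pivot(1,1)=1: scale R1 → (0, 1, 4, 0)
  clear (0,1): R0 −= (4)R1 → (1, 0, 0, 1)
  clear (2,1): R2 −= (1)R1 → (0, 0, 3, 0)
  clear (3,1): R3 −= (2)R1 → (0, 0, 0, 3)
pivot(2,2)=3: scale R2 → (0, 0, 1, 0)
  clear (1,2): R1 −= (4)R2 → (0, 1, 0, 0)
pivot(3,3)=3: scale R3 → (0, 0, 0, 1)
  clear (0,3): R0 −= (1)R3 → (1, 0, 0, 0)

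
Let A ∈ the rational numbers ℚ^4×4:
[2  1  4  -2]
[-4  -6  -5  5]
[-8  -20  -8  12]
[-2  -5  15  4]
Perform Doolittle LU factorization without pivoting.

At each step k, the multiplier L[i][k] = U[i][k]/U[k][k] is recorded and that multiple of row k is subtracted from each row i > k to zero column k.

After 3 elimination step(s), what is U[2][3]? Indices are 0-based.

U[2][3] = 0

Step 1: pivot at (0,0) is 2.
  row1 ← row1 − (-2)·row0  ⇒  L[1][0]=-2, U row1=(0, -4, 3, 1)
  row2 ← row2 − (-4)·row0  ⇒  L[2][0]=-4, U row2=(0, -16, 8, 4)
  row3 ← row3 − (-1)·row0  ⇒  L[3][0]=-1, U row3=(0, -4, 19, 2)
Step 2: pivot at (1,1) is -4.
  row2 ← row2 − (4)·row1  ⇒  L[2][1]=4, U row2=(0, 0, -4, 0)
  row3 ← row3 − (1)·row1  ⇒  L[3][1]=1, U row3=(0, 0, 16, 1)
Step 3: pivot at (2,2) is -4.
  row3 ← row3 − (-4)·row2  ⇒  L[3][2]=-4, U row3=(0, 0, 0, 1)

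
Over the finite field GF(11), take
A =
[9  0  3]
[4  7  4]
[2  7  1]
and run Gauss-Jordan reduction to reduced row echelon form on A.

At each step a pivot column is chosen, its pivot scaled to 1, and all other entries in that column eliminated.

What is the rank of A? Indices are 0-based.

pivot(0,0)=9: scale R0 → (1, 0, 4)
  clear (1,0): R1 −= (4)R0 → (0, 7, 10)
  clear (2,0): R2 −= (2)R0 → (0, 7, 4)
pivot(1,1)=7: scale R1 → (0, 1, 3)
  clear (2,1): R2 −= (7)R1 → (0, 0, 5)
pivot(2,2)=5: scale R2 → (0, 0, 1)
  clear (0,2): R0 −= (4)R2 → (1, 0, 0)
  clear (1,2): R1 −= (3)R2 → (0, 1, 0)

rank = 3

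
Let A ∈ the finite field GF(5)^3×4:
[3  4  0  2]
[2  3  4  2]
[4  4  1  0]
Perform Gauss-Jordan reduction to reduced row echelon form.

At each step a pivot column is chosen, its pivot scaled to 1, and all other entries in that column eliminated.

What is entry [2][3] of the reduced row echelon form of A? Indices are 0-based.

M[2][3] = 0

pivot(0,0)=3: scale R0 → (1, 3, 0, 4)
  clear (1,0): R1 −= (2)R0 → (0, 2, 4, 4)
  clear (2,0): R2 −= (4)R0 → (0, 2, 1, 4)
pivot(1,1)=2: scale R1 → (0, 1, 2, 2)
  clear (0,1): R0 −= (3)R1 → (1, 0, 4, 3)
  clear (2,1): R2 −= (2)R1 → (0, 0, 2, 0)
pivot(2,2)=2: scale R2 → (0, 0, 1, 0)
  clear (0,2): R0 −= (4)R2 → (1, 0, 0, 3)
  clear (1,2): R1 −= (2)R2 → (0, 1, 0, 2)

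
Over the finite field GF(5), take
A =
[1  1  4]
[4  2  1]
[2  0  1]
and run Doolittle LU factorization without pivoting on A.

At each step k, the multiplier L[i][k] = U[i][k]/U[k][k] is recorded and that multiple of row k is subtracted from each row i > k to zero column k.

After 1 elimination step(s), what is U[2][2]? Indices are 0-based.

k=0: U[0][0]=1
  eliminate (1,0): mult=4, new row 1: (0, 3, 0); set L[1][0]=4
  eliminate (2,0): mult=2, new row 2: (0, 3, 3); set L[2][0]=2

U[2][2] = 3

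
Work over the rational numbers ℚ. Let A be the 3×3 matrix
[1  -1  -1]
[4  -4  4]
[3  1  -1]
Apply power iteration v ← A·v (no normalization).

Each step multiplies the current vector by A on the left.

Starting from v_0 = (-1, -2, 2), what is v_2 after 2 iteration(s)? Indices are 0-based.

v_2 = (-6, -80, 16)

v_0 = (-1, -2, 2).
v_1 = A·v_0 = (-1, 12, -7).
v_2 = A·v_1 = (-6, -80, 16).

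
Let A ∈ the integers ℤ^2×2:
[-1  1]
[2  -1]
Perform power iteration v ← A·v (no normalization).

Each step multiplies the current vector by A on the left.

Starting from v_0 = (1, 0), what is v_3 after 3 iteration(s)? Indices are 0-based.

v_3 = (-7, 10)

v_0 = (1, 0).
v_1 = A·v_0 = (-1, 2).
v_2 = A·v_1 = (3, -4).
v_3 = A·v_2 = (-7, 10).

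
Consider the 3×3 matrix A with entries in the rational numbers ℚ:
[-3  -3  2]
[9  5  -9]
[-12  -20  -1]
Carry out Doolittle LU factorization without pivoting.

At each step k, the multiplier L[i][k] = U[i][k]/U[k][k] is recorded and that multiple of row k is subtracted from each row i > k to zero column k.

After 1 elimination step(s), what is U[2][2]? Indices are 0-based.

Step 1: pivot at (0,0) is -3.
  row1 ← row1 − (-3)·row0  ⇒  L[1][0]=-3, U row1=(0, -4, -3)
  row2 ← row2 − (4)·row0  ⇒  L[2][0]=4, U row2=(0, -8, -9)

U[2][2] = -9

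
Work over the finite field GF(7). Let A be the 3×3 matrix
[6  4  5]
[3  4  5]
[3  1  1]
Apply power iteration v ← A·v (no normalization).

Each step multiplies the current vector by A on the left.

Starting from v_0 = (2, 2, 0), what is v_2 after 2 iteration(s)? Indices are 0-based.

v_0 = (2, 2, 0).
v_1 = A·v_0 = (6, 0, 1).
v_2 = A·v_1 = (6, 2, 5).

v_2 = (6, 2, 5)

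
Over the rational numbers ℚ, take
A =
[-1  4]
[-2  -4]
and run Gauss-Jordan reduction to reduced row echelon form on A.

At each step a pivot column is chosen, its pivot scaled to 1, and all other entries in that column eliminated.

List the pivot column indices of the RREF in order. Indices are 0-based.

pivot columns: 0, 1

pivot(0,0)=-1: scale R0 → (1, -4)
  clear (1,0): R1 −= (-2)R0 → (0, -12)
pivot(1,1)=-12: scale R1 → (0, 1)
  clear (0,1): R0 −= (-4)R1 → (1, 0)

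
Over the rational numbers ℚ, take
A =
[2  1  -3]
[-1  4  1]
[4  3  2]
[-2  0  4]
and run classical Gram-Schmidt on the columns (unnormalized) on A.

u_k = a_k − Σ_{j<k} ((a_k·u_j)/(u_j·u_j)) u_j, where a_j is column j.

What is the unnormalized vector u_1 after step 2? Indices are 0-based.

Step 1: u_0 = a_0 = (2, -1, 4, -2).
Step 2: u_1 = a_1 − (2/5)·u_0 = (1/5, 22/5, 7/5, 4/5).

u_1 = (1/5, 22/5, 7/5, 4/5)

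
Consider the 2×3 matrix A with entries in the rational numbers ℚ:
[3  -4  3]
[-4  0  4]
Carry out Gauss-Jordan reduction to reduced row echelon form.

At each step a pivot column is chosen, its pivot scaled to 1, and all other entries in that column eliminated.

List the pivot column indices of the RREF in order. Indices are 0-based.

step 1: normalize row 0 (÷3) = (1, -4/3, 1)
  row 1: subtract -4×row0 = (0, -16/3, 8)
step 2: normalize row 1 (÷-16/3) = (0, 1, -3/2)
  row 0: subtract -4/3×row1 = (1, 0, -1)

pivot columns: 0, 1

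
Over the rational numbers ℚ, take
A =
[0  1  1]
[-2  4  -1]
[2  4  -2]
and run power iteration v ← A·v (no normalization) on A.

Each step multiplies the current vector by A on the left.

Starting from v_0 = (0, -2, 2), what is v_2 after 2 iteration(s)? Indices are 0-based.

v_2 = (-22, -28, -16)

v_0 = (0, -2, 2).
v_1 = A·v_0 = (0, -10, -12).
v_2 = A·v_1 = (-22, -28, -16).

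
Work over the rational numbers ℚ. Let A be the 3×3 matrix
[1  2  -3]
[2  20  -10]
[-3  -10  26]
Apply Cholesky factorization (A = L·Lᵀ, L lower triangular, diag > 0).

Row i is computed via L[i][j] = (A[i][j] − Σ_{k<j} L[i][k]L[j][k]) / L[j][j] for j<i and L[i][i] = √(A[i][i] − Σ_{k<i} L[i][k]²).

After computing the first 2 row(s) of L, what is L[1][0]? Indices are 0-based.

Step 1: L[0][0] = √(1) = 1.
  L[1][0] = (2) / L[0][0] = 2.
Step 2: L[1][1] = √(16) = 4.

L[1][0] = 2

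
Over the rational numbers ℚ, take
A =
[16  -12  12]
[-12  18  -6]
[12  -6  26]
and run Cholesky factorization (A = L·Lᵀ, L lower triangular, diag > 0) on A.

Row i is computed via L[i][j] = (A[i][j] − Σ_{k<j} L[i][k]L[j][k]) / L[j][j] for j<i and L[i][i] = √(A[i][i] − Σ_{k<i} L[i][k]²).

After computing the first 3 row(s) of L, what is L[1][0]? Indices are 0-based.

L[1][0] = -3

Step 1: L[0][0] = √(16) = 4.
  L[1][0] = (-12) / L[0][0] = -3.
Step 2: L[1][1] = √(9) = 3.
  L[2][0] = (12) / L[0][0] = 3.
  L[2][1] = (3) / L[1][1] = 1.
Step 3: L[2][2] = √(16) = 4.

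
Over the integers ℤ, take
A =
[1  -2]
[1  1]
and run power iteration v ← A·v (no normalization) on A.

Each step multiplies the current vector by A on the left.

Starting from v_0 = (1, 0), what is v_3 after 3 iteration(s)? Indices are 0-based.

v_3 = (-5, 1)

v_0 = (1, 0).
v_1 = A·v_0 = (1, 1).
v_2 = A·v_1 = (-1, 2).
v_3 = A·v_2 = (-5, 1).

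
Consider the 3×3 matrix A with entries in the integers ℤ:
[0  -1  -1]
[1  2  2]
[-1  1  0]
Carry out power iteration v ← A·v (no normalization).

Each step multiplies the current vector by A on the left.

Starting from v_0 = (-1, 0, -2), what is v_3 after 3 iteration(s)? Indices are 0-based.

v_0 = (-1, 0, -2).
v_1 = A·v_0 = (2, -5, 1).
v_2 = A·v_1 = (4, -6, -7).
v_3 = A·v_2 = (13, -22, -10).

v_3 = (13, -22, -10)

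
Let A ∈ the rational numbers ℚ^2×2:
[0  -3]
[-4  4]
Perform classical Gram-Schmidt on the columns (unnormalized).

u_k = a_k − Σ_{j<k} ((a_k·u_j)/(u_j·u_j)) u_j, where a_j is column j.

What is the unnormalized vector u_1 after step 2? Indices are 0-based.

u_1 = (-3, 0)

Step 1: u_0 = a_0 = (0, -4).
Step 2: u_1 = a_1 − (-1)·u_0 = (-3, 0).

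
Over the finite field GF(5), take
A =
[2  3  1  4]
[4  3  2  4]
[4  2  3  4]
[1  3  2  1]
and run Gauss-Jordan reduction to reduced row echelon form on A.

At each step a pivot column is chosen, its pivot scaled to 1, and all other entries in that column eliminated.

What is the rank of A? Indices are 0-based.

rank = 3

pivot(0,0)=2: scale R0 → (1, 4, 3, 2)
  clear (1,0): R1 −= (4)R0 → (0, 2, 0, 1)
  clear (2,0): R2 −= (4)R0 → (0, 1, 1, 1)
  clear (3,0): R3 −= (1)R0 → (0, 4, 4, 4)
pivot(1,1)=2: scale R1 → (0, 1, 0, 3)
  clear (0,1): R0 −= (4)R1 → (1, 0, 3, 0)
  clear (2,1): R2 −= (1)R1 → (0, 0, 1, 3)
  clear (3,1): R3 −= (4)R1 → (0, 0, 4, 2)
pivot(2,2)=1: scale R2 → (0, 0, 1, 3)
  clear (0,2): R0 −= (3)R2 → (1, 0, 0, 1)
  clear (3,2): R3 −= (4)R2 → (0, 0, 0, 0)
col 3: no nonzero at/below row 3; advance.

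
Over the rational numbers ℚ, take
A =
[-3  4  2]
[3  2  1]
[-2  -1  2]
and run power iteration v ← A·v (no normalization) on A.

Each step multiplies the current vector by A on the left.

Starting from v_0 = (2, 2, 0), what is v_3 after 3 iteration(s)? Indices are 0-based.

v_3 = (-38, 80, -116)

v_0 = (2, 2, 0).
v_1 = A·v_0 = (2, 10, -6).
v_2 = A·v_1 = (22, 20, -26).
v_3 = A·v_2 = (-38, 80, -116).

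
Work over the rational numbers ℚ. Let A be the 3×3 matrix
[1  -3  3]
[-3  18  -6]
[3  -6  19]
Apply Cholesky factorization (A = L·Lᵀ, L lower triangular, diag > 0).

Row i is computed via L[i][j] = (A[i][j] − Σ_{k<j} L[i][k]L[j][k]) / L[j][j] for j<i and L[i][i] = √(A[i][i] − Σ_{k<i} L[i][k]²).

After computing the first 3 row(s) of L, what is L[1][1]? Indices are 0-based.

Step 1: L[0][0] = √(1) = 1.
  L[1][0] = (-3) / L[0][0] = -3.
Step 2: L[1][1] = √(9) = 3.
  L[2][0] = (3) / L[0][0] = 3.
  L[2][1] = (3) / L[1][1] = 1.
Step 3: L[2][2] = √(9) = 3.

L[1][1] = 3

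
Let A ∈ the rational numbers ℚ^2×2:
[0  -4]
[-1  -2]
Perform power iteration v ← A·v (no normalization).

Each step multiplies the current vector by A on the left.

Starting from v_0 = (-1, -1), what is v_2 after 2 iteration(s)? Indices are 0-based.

v_2 = (-12, -10)

v_0 = (-1, -1).
v_1 = A·v_0 = (4, 3).
v_2 = A·v_1 = (-12, -10).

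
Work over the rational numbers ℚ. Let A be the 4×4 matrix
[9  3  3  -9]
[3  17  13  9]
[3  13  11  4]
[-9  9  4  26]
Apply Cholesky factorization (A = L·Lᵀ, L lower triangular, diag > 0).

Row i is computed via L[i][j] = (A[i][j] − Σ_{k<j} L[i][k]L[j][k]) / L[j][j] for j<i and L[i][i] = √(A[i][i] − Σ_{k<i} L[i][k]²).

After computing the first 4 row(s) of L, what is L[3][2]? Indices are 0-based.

Step 1: L[0][0] = √(9) = 3.
  L[1][0] = (3) / L[0][0] = 1.
Step 2: L[1][1] = √(16) = 4.
  L[2][0] = (3) / L[0][0] = 1.
  L[2][1] = (12) / L[1][1] = 3.
Step 3: L[2][2] = √(1) = 1.
  L[3][0] = (-9) / L[0][0] = -3.
  L[3][1] = (12) / L[1][1] = 3.
  L[3][2] = (-2) / L[2][2] = -2.
Step 4: L[3][3] = √(4) = 2.

L[3][2] = -2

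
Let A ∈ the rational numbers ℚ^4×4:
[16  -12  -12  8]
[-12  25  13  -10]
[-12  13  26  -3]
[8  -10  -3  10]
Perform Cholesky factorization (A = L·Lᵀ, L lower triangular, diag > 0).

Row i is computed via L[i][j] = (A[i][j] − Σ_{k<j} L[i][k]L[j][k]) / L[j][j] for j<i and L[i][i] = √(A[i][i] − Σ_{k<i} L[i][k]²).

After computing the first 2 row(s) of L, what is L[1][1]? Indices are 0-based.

L[1][1] = 4

Step 1: L[0][0] = √(16) = 4.
  L[1][0] = (-12) / L[0][0] = -3.
Step 2: L[1][1] = √(16) = 4.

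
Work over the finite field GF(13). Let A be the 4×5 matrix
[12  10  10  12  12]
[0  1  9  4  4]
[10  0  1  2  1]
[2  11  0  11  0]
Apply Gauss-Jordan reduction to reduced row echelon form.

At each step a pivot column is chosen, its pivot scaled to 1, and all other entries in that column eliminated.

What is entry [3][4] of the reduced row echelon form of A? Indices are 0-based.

pivot(0,0)=12: scale R0 → (1, 3, 3, 1, 1)
  clear (2,0): R2 −= (10)R0 → (0, 9, 10, 5, 4)
  clear (3,0): R3 −= (2)R0 → (0, 5, 7, 9, 11)
pivot(1,1)=1: scale R1 → (0, 1, 9, 4, 4)
  clear (0,1): R0 −= (3)R1 → (1, 0, 2, 2, 2)
  clear (2,1): R2 −= (9)R1 → (0, 0, 7, 8, 7)
  clear (3,1): R3 −= (5)R1 → (0, 0, 1, 2, 4)
pivot(2,2)=7: scale R2 → (0, 0, 1, 3, 1)
  clear (0,2): R0 −= (2)R2 → (1, 0, 0, 9, 0)
  clear (1,2): R1 −= (9)R2 → (0, 1, 0, 3, 8)
  clear (3,2): R3 −= (1)R2 → (0, 0, 0, 12, 3)
pivot(3,3)=12: scale R3 → (0, 0, 0, 1, 10)
  clear (0,3): R0 −= (9)R3 → (1, 0, 0, 0, 1)
  clear (1,3): R1 −= (3)R3 → (0, 1, 0, 0, 4)
  clear (2,3): R2 −= (3)R3 → (0, 0, 1, 0, 10)

M[3][4] = 10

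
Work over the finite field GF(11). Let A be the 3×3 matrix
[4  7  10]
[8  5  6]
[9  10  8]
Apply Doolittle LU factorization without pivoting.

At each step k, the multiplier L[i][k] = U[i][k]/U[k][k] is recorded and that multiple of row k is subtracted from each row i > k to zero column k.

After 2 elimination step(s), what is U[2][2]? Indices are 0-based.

[col 0] pivot 4
  R1 -= 2*R0 → (0, 2, 8)  (L[1][0] := 2)
  R2 -= 5*R0 → (0, 8, 2)  (L[2][0] := 5)
[col 1] pivot 2
  R2 -= 4*R1 → (0, 0, 3)  (L[2][1] := 4)

U[2][2] = 3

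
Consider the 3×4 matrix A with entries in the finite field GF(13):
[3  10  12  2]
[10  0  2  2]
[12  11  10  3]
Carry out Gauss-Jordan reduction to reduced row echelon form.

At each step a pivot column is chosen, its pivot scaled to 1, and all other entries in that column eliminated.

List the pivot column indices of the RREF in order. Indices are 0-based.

step 1: normalize row 0 (÷3) = (1, 12, 4, 5)
  row 1: subtract 10×row0 = (0, 10, 1, 4)
  row 2: subtract 12×row0 = (0, 10, 1, 8)
step 2: normalize row 1 (÷10) = (0, 1, 4, 3)
  row 0: subtract 12×row1 = (1, 0, 8, 8)
  row 2: subtract 10×row1 = (0, 0, 0, 4)
skip col 2 (zero from row 2)
step 3: normalize row 2 (÷4) = (0, 0, 0, 1)
  row 0: subtract 8×row2 = (1, 0, 8, 0)
  row 1: subtract 3×row2 = (0, 1, 4, 0)

pivot columns: 0, 1, 3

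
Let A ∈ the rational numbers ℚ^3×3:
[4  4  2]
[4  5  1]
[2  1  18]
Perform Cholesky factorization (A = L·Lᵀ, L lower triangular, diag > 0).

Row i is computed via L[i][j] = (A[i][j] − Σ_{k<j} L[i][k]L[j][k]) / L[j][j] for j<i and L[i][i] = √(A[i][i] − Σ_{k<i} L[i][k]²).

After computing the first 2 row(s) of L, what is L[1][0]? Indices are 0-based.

L[1][0] = 2

Step 1: L[0][0] = √(4) = 2.
  L[1][0] = (4) / L[0][0] = 2.
Step 2: L[1][1] = √(1) = 1.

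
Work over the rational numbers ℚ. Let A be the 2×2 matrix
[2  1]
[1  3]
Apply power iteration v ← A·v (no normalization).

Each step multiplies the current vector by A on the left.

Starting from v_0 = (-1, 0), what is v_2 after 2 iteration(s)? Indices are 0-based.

v_0 = (-1, 0).
v_1 = A·v_0 = (-2, -1).
v_2 = A·v_1 = (-5, -5).

v_2 = (-5, -5)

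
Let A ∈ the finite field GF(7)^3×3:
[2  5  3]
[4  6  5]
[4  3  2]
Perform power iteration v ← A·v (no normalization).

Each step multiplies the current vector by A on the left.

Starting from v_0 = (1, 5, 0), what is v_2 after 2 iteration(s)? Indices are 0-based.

v_2 = (1, 1, 3)

v_0 = (1, 5, 0).
v_1 = A·v_0 = (6, 6, 5).
v_2 = A·v_1 = (1, 1, 3).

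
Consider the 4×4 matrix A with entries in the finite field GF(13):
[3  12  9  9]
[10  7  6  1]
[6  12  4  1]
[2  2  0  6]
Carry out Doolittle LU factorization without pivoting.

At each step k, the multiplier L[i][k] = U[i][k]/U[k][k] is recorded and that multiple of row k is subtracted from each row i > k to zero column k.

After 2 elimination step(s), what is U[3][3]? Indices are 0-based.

[col 0] pivot 3
  R1 -= 12*R0 → (0, 6, 2, 10)  (L[1][0] := 12)
  R2 -= 2*R0 → (0, 1, 12, 9)  (L[2][0] := 2)
  R3 -= 5*R0 → (0, 7, 7, 0)  (L[3][0] := 5)
[col 1] pivot 6
  R2 -= 11*R1 → (0, 0, 3, 3)  (L[2][1] := 11)
  R3 -= 12*R1 → (0, 0, 9, 10)  (L[3][1] := 12)

U[3][3] = 10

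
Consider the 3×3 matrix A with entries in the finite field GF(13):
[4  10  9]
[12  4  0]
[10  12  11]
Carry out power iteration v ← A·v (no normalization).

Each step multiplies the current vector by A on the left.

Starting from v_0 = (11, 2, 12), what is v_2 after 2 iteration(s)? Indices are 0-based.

v_2 = (10, 11, 8)

v_0 = (11, 2, 12).
v_1 = A·v_0 = (3, 10, 6).
v_2 = A·v_1 = (10, 11, 8).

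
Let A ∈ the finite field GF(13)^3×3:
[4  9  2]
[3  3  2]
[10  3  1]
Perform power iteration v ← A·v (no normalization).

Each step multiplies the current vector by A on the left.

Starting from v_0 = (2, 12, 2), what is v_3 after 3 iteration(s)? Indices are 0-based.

v_3 = (8, 7, 0)

v_0 = (2, 12, 2).
v_1 = A·v_0 = (3, 7, 6).
v_2 = A·v_1 = (9, 3, 5).
v_3 = A·v_2 = (8, 7, 0).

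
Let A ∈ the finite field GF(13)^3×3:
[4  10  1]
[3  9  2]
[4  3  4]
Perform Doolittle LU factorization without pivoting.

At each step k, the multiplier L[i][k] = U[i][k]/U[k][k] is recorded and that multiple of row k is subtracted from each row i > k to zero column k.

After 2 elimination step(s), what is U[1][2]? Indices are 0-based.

U[1][2] = 11

[col 0] pivot 4
  R1 -= 4*R0 → (0, 8, 11)  (L[1][0] := 4)
  R2 -= 1*R0 → (0, 6, 3)  (L[2][0] := 1)
[col 1] pivot 8
  R2 -= 4*R1 → (0, 0, 11)  (L[2][1] := 4)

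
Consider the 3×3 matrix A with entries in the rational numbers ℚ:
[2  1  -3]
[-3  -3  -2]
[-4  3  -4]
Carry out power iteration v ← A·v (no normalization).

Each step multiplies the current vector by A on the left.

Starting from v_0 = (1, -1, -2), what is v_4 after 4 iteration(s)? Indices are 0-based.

v_0 = (1, -1, -2).
v_1 = A·v_0 = (7, 4, 1).
v_2 = A·v_1 = (15, -35, -20).
v_3 = A·v_2 = (55, 100, -85).
v_4 = A·v_3 = (465, -295, 420).

v_4 = (465, -295, 420)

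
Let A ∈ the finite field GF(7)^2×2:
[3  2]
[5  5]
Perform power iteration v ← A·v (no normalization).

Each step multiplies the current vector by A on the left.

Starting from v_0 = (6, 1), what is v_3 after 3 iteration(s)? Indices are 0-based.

v_3 = (2, 2)

v_0 = (6, 1).
v_1 = A·v_0 = (6, 0).
v_2 = A·v_1 = (4, 2).
v_3 = A·v_2 = (2, 2).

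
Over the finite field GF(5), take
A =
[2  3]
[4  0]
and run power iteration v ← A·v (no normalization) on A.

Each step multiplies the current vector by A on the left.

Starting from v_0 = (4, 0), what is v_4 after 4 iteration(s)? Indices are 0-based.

v_4 = (1, 1)

v_0 = (4, 0).
v_1 = A·v_0 = (3, 1).
v_2 = A·v_1 = (4, 2).
v_3 = A·v_2 = (4, 1).
v_4 = A·v_3 = (1, 1).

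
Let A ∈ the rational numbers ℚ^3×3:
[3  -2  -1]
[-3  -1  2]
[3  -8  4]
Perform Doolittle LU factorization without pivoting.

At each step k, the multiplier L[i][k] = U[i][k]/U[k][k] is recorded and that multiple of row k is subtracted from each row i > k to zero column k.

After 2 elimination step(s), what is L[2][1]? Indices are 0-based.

L[2][1] = 2

k=0: U[0][0]=3
  eliminate (1,0): mult=-1, new row 1: (0, -3, 1); set L[1][0]=-1
  eliminate (2,0): mult=1, new row 2: (0, -6, 5); set L[2][0]=1
k=1: U[1][1]=-3
  eliminate (2,1): mult=2, new row 2: (0, 0, 3); set L[2][1]=2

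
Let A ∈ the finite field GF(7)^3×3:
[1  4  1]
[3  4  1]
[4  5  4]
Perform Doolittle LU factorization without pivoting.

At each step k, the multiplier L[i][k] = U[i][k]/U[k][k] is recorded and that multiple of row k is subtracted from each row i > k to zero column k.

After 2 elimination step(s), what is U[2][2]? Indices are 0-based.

k=0: U[0][0]=1
  eliminate (1,0): mult=3, new row 1: (0, 6, 5); set L[1][0]=3
  eliminate (2,0): mult=4, new row 2: (0, 3, 0); set L[2][0]=4
k=1: U[1][1]=6
  eliminate (2,1): mult=4, new row 2: (0, 0, 1); set L[2][1]=4

U[2][2] = 1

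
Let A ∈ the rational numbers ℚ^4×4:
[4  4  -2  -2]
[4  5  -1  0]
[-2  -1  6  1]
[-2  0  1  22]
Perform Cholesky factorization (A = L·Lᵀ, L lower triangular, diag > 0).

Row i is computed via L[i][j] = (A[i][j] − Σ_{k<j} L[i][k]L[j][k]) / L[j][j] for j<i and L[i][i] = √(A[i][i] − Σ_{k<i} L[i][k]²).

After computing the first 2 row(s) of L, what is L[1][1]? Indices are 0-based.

L[1][1] = 1

Step 1: L[0][0] = √(4) = 2.
  L[1][0] = (4) / L[0][0] = 2.
Step 2: L[1][1] = √(1) = 1.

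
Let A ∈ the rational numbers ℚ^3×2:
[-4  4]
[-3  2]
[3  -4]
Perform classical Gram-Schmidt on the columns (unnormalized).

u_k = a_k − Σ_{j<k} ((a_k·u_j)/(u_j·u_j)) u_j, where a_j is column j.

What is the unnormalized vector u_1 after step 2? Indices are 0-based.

Step 1: u_0 = a_0 = (-4, -3, 3).
Step 2: u_1 = a_1 − (-1)·u_0 = (0, -1, -1).

u_1 = (0, -1, -1)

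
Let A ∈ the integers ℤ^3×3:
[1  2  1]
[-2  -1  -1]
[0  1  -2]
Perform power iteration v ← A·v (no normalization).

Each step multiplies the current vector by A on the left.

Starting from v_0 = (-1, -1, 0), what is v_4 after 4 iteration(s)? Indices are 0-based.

v_4 = (-17, -11, -1)

v_0 = (-1, -1, 0).
v_1 = A·v_0 = (-3, 3, -1).
v_2 = A·v_1 = (2, 4, 5).
v_3 = A·v_2 = (15, -13, -6).
v_4 = A·v_3 = (-17, -11, -1).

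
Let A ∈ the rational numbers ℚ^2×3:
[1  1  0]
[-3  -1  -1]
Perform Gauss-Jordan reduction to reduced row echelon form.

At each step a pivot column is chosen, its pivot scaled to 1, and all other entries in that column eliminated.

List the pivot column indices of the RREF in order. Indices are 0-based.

pivot columns: 0, 1

[1] R0 /= 1  ⇒  (1, 1, 0)
     R1 -= -3·R0  ⇒  (0, 2, -1)
[2] R1 /= 2  ⇒  (0, 1, -1/2)
     R0 -= 1·R1  ⇒  (1, 0, 1/2)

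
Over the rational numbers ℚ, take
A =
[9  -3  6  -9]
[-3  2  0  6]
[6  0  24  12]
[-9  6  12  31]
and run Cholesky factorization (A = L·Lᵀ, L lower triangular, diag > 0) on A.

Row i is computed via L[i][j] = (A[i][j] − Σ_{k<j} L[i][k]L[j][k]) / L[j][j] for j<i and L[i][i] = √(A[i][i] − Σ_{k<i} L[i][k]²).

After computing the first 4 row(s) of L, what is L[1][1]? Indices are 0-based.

Step 1: L[0][0] = √(9) = 3.
  L[1][0] = (-3) / L[0][0] = -1.
Step 2: L[1][1] = √(1) = 1.
  L[2][0] = (6) / L[0][0] = 2.
  L[2][1] = (2) / L[1][1] = 2.
Step 3: L[2][2] = √(16) = 4.
  L[3][0] = (-9) / L[0][0] = -3.
  L[3][1] = (3) / L[1][1] = 3.
  L[3][2] = (12) / L[2][2] = 3.
Step 4: L[3][3] = √(4) = 2.

L[1][1] = 1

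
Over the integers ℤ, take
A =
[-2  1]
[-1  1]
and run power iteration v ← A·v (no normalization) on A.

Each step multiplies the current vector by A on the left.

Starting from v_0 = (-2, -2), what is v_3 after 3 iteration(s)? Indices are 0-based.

v_3 = (6, 2)

v_0 = (-2, -2).
v_1 = A·v_0 = (2, 0).
v_2 = A·v_1 = (-4, -2).
v_3 = A·v_2 = (6, 2).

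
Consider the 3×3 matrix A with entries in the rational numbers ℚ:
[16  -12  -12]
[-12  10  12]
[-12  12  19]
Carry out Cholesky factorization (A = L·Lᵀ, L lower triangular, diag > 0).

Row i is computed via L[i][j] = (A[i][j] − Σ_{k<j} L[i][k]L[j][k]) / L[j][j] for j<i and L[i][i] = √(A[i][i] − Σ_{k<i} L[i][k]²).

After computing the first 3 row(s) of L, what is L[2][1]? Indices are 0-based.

Step 1: L[0][0] = √(16) = 4.
  L[1][0] = (-12) / L[0][0] = -3.
Step 2: L[1][1] = √(1) = 1.
  L[2][0] = (-12) / L[0][0] = -3.
  L[2][1] = (3) / L[1][1] = 3.
Step 3: L[2][2] = √(1) = 1.

L[2][1] = 3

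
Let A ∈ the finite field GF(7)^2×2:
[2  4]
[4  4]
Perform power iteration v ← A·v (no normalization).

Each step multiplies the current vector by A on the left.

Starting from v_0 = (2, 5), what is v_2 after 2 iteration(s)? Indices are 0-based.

v_2 = (6, 5)

v_0 = (2, 5).
v_1 = A·v_0 = (3, 0).
v_2 = A·v_1 = (6, 5).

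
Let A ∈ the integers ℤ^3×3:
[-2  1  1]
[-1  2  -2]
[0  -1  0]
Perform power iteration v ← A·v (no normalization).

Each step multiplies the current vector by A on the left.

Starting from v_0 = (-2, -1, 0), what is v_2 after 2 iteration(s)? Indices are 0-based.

v_0 = (-2, -1, 0).
v_1 = A·v_0 = (3, 0, 1).
v_2 = A·v_1 = (-5, -5, 0).

v_2 = (-5, -5, 0)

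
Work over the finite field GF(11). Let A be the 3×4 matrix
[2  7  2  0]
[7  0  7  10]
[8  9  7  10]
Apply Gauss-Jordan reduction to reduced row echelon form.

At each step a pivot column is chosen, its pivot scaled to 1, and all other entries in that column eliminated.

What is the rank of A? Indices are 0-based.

pivot(0,0)=2: scale R0 → (1, 9, 1, 0)
  clear (1,0): R1 −= (7)R0 → (0, 3, 0, 10)
  clear (2,0): R2 −= (8)R0 → (0, 3, 10, 10)
pivot(1,1)=3: scale R1 → (0, 1, 0, 7)
  clear (0,1): R0 −= (9)R1 → (1, 0, 1, 3)
  clear (2,1): R2 −= (3)R1 → (0, 0, 10, 0)
pivot(2,2)=10: scale R2 → (0, 0, 1, 0)
  clear (0,2): R0 −= (1)R2 → (1, 0, 0, 3)

rank = 3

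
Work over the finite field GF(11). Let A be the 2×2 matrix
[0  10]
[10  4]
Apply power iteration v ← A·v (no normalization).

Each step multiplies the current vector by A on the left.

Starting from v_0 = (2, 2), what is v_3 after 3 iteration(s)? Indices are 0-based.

v_0 = (2, 2).
v_1 = A·v_0 = (9, 6).
v_2 = A·v_1 = (5, 4).
v_3 = A·v_2 = (7, 0).

v_3 = (7, 0)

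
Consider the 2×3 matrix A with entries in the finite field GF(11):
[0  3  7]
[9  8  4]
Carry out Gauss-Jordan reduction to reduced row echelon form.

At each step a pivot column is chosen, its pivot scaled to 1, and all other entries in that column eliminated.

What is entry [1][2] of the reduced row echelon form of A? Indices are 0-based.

M[1][2] = 6

[1] R0 <-> R1
[1] R0 /= 9  ⇒  (1, 7, 9)
[2] R1 /= 3  ⇒  (0, 1, 6)
     R0 -= 7·R1  ⇒  (1, 0, 0)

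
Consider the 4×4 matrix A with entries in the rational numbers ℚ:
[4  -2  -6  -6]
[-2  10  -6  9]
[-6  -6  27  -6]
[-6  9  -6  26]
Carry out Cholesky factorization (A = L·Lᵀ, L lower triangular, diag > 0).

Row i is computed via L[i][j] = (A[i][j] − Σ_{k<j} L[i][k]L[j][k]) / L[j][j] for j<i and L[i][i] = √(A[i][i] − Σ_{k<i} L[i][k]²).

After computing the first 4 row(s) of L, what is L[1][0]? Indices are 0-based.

Step 1: L[0][0] = √(4) = 2.
  L[1][0] = (-2) / L[0][0] = -1.
Step 2: L[1][1] = √(9) = 3.
  L[2][0] = (-6) / L[0][0] = -3.
  L[2][1] = (-9) / L[1][1] = -3.
Step 3: L[2][2] = √(9) = 3.
  L[3][0] = (-6) / L[0][0] = -3.
  L[3][1] = (6) / L[1][1] = 2.
  L[3][2] = (-9) / L[2][2] = -3.
Step 4: L[3][3] = √(4) = 2.

L[1][0] = -1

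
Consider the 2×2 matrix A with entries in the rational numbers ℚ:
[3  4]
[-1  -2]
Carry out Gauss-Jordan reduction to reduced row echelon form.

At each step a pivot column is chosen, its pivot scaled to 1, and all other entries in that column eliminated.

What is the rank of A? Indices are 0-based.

[1] R0 /= 3  ⇒  (1, 4/3)
     R1 -= -1·R0  ⇒  (0, -2/3)
[2] R1 /= -2/3  ⇒  (0, 1)
     R0 -= 4/3·R1  ⇒  (1, 0)

rank = 2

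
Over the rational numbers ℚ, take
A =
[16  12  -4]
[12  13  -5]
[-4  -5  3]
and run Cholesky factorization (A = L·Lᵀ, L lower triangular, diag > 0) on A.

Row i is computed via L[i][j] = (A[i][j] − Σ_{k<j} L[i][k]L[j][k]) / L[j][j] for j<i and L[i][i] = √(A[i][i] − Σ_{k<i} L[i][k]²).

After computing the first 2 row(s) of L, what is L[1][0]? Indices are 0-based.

Step 1: L[0][0] = √(16) = 4.
  L[1][0] = (12) / L[0][0] = 3.
Step 2: L[1][1] = √(4) = 2.

L[1][0] = 3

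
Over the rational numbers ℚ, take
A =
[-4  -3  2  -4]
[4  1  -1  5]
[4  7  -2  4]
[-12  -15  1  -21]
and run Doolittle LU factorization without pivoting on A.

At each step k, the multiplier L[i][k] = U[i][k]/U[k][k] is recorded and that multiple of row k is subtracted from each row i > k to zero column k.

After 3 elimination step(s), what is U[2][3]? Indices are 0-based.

U[2][3] = 2

k=0: U[0][0]=-4
  eliminate (1,0): mult=-1, new row 1: (0, -2, 1, 1); set L[1][0]=-1
  eliminate (2,0): mult=-1, new row 2: (0, 4, 0, 0); set L[2][0]=-1
  eliminate (3,0): mult=3, new row 3: (0, -6, -5, -9); set L[3][0]=3
k=1: U[1][1]=-2
  eliminate (2,1): mult=-2, new row 2: (0, 0, 2, 2); set L[2][1]=-2
  eliminate (3,1): mult=3, new row 3: (0, 0, -8, -12); set L[3][1]=3
k=2: U[2][2]=2
  eliminate (3,2): mult=-4, new row 3: (0, 0, 0, -4); set L[3][2]=-4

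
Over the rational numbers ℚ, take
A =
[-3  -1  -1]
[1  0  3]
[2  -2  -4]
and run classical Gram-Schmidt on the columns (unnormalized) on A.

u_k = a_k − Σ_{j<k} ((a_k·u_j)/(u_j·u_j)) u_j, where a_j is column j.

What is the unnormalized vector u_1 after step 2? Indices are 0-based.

u_1 = (-17/14, 1/14, -13/7)

Step 1: u_0 = a_0 = (-3, 1, 2).
Step 2: u_1 = a_1 − (-1/14)·u_0 = (-17/14, 1/14, -13/7).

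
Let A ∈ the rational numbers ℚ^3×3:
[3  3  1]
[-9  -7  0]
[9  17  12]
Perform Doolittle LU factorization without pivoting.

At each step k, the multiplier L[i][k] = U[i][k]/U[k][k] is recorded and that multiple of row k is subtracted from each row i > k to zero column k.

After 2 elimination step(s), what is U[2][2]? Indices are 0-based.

k=0: U[0][0]=3
  eliminate (1,0): mult=-3, new row 1: (0, 2, 3); set L[1][0]=-3
  eliminate (2,0): mult=3, new row 2: (0, 8, 9); set L[2][0]=3
k=1: U[1][1]=2
  eliminate (2,1): mult=4, new row 2: (0, 0, -3); set L[2][1]=4

U[2][2] = -3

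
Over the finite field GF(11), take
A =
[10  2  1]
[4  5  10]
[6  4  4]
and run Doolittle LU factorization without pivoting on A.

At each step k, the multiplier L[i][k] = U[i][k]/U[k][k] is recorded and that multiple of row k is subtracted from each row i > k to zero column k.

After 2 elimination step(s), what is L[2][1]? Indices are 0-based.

L[2][1] = 8

k=0: U[0][0]=10
  eliminate (1,0): mult=7, new row 1: (0, 2, 3); set L[1][0]=7
  eliminate (2,0): mult=5, new row 2: (0, 5, 10); set L[2][0]=5
k=1: U[1][1]=2
  eliminate (2,1): mult=8, new row 2: (0, 0, 8); set L[2][1]=8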